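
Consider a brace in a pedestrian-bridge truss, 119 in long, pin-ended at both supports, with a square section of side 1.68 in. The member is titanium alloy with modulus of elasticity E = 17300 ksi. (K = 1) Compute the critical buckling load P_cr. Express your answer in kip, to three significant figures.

P_cr ≈ 8.00 kip

I = a⁴/12 = 1.68⁴/12 = 0.6638 in⁴
Effective length L_e = K·L = 1 × 119 = 119.0 in
P_cr = π²EI / L_e² = π² × 17300×10³ × 0.6638 / 119.0² = 8.004×10^3 lb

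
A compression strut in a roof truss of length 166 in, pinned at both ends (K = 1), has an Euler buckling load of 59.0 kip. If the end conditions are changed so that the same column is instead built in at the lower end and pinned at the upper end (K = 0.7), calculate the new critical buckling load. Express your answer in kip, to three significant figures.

P_cr ≈ 120 kip

P_cr ∝ 1/K², so P_cr,new = P_cr,old × (K_old/K_new)² = 59.0 × (1/0.7)²
= 59.0 × 2.041 = 120 kip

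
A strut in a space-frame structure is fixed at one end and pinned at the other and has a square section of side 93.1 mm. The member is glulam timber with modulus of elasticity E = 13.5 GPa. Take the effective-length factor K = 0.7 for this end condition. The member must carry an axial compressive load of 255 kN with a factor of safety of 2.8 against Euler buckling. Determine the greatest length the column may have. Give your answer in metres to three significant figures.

L_max ≈ 1.54 m

I = a⁴/12 = 93.1⁴/12 = 6.261×10^6 mm⁴
I = 6.261×10^-6 m⁴
Required critical load P_cr = n·P = 2.8 × 255 = 714.0 kN = 7.140×10^5 N
From P_cr = π²EI/(K·L)²:  L = (1/K)·√(π²EI/P_cr) = (1/0.7)·√(π²×1.35×10^10×6.261×10^-6/7.140×10^5)
L = 1.54 m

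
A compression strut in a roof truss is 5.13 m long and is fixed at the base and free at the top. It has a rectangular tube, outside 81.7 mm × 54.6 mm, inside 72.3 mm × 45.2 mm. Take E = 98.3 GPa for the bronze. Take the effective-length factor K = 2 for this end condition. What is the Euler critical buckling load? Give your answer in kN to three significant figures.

P_cr ≈ 5.09 kN

Weak-axis I_min = (h_o·b_o³ − h_i·b_i³)/12 with b_o = 54.6, b_i = 45.20 mm (shorter outer/inner sides).
I_min = (81.7×54.6³ − 72.30×45.20³)/12 = 5.518×10^5 mm⁴
I = 5.518×10^5 mm⁴ = 5.518×10^-7 m⁴
Effective length L_e = K·L = 2 × 5.13 = 10.26 m
P_cr = π²EI / L_e² = π² × 98.3×10⁹ × 5.518×10^-7 / 10.26² = 5.086×10^3 N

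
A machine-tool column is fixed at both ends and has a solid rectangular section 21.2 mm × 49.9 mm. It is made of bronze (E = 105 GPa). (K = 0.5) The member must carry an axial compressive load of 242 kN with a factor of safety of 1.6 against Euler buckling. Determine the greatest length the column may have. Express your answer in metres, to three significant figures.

L_max ≈ 0.651 m

Buckling occurs about the weak axis: I_min = h·b³/12 with b = 21.2 mm (the shorter side).
I_min = 49.9×21.2³/12 = 3.962×10^4 mm⁴
I = 3.962×10^-8 m⁴
Required critical load P_cr = n·P = 1.6 × 242 = 387.2 kN = 3.872×10^5 N
From P_cr = π²EI/(K·L)²:  L = (1/K)·√(π²EI/P_cr) = (1/0.5)·√(π²×1.05×10^11×3.962×10^-8/3.872×10^5)
L = 0.651 m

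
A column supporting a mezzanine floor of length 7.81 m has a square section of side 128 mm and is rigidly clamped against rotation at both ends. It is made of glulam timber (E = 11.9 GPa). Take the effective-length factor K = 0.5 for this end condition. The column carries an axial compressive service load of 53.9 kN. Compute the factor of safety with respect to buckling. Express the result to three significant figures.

n ≈ 3.20

I = a⁴/12 = 128⁴/12 = 2.237×10^7 mm⁴
I = 2.237×10^7 mm⁴ = 2.237×10^-5 m⁴
Effective length L_e = K·L = 0.5 × 7.81 = 3.905 m
P_cr = π²EI / L_e² = π² × 11.9×10⁹ × 2.237×10^-5 / 3.905² = 1.723×10^5 N
Factor of safety n = P_cr / P = 172.29 / 53.9 = 3.20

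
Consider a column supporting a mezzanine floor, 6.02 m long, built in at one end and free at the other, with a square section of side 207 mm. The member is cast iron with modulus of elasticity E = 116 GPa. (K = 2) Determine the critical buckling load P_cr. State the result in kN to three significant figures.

I = a⁴/12 = 207⁴/12 = 1.530×10^8 mm⁴
I = 1.530×10^8 mm⁴ = 1.530×10^-4 m⁴
Effective length L_e = K·L = 2 × 6.02 = 12.04 m
P_cr = π²EI / L_e² = π² × 116×10⁹ × 1.530×10^-4 / 12.04² = 1.208×10^6 N

P_cr ≈ 1210 kN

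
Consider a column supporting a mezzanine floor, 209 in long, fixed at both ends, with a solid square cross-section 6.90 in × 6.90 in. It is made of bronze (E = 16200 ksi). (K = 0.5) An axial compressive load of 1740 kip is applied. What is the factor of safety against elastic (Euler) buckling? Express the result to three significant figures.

n ≈ 1.59

I = a⁴/12 = 6.90⁴/12 = 188.9 in⁴
Effective length L_e = K·L = 0.5 × 209 = 104.5 in
P_cr = π²EI / L_e² = π² × 16200×10³ × 188.9 / 104.5² = 2.766×10^6 lb
Factor of safety n = P_cr / P = 2765.7 / 1740 = 1.59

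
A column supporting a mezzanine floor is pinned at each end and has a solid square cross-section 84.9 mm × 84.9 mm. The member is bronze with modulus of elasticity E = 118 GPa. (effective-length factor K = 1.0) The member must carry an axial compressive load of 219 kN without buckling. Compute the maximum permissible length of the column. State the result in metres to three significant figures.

L_max ≈ 4.80 m

I = a⁴/12 = 84.9⁴/12 = 4.330×10^6 mm⁴
I = 4.330×10^-6 m⁴
At the buckling limit P_cr = P = 2.190×10^5 N
From P_cr = π²EI/(K·L)²:  L = (1/K)·√(π²EI/P_cr) = (1/1)·√(π²×1.18×10^11×4.330×10^-6/2.190×10^5)
L = 4.80 m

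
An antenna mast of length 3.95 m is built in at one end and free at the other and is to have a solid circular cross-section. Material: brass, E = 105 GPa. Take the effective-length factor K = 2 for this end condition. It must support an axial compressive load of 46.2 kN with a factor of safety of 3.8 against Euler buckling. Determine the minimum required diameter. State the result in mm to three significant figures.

Required P_cr = n·P = 3.8 × 46.2 = 175.6 kN
L_e = K·L = 2 × 3.95 = 7.900 m
Required I = P_cr·L_e²/(π²E) = 1.756×10^5 × 7.900² / (π² × 1.05×10^11) = 1.057×10^-5 m⁴
I_req = 1.057×10^7 mm⁴
Solid circle: I = πd⁴/64  ⇒  d = (64I/π)^(1/4) = (64×1.057×10^7/π)^(1/4) = 121 mm

d ≈ 121 mm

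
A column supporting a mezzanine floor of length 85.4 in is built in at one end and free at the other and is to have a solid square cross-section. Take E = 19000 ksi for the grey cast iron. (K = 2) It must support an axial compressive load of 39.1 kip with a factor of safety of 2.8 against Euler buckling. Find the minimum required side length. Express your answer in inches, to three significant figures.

a ≈ 3.78 in

Required P_cr = n·P = 2.8 × 39.1 = 109.5 kip
L_e = K·L = 2 × 85.4 = 170.8 in
Required I = P_cr·L_e²/(π²E) = 1.095×10^5 × 170.8² / (π² × 1.90×10^7) = 17.03 in⁴
Solid square: I = a⁴/12  ⇒  a = (12I)^(1/4) = (12×17.03)^(1/4) = 3.78 in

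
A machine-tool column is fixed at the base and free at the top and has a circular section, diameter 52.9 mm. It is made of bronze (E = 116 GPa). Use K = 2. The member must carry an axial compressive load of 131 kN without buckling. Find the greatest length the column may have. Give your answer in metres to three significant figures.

I = πd⁴/64 = π×52.9⁴/64 = 3.844×10^5 mm⁴
I = 3.844×10^-7 m⁴
At the buckling limit P_cr = P = 1.310×10^5 N
From P_cr = π²EI/(K·L)²:  L = (1/K)·√(π²EI/P_cr) = (1/2)·√(π²×1.16×10^11×3.844×10^-7/1.310×10^5)
L = 0.916 m

L_max ≈ 0.916 m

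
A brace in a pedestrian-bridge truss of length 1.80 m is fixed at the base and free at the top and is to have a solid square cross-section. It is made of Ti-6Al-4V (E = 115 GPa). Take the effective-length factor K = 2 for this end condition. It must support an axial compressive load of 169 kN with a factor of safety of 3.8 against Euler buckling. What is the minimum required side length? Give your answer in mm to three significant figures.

Required P_cr = n·P = 3.8 × 169 = 642.2 kN
L_e = K·L = 2 × 1.80 = 3.600 m
Required I = P_cr·L_e²/(π²E) = 6.422×10^5 × 3.600² / (π² × 1.15×10^11) = 7.333×10^-6 m⁴
I_req = 7.333×10^6 mm⁴
Solid square: I = a⁴/12  ⇒  a = (12I)^(1/4) = (12×7.333×10^6)^(1/4) = 96.9 mm

a ≈ 96.9 mm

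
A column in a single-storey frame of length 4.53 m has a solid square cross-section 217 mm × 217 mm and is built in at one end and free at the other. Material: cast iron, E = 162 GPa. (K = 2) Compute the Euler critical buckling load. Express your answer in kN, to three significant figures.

P_cr ≈ 3600 kN

I = a⁴/12 = 217⁴/12 = 1.848×10^8 mm⁴
I = 1.848×10^8 mm⁴ = 1.848×10^-4 m⁴
Effective length L_e = K·L = 2 × 4.53 = 9.060 m
P_cr = π²EI / L_e² = π² × 162×10⁹ × 1.848×10^-4 / 9.060² = 3.599×10^6 N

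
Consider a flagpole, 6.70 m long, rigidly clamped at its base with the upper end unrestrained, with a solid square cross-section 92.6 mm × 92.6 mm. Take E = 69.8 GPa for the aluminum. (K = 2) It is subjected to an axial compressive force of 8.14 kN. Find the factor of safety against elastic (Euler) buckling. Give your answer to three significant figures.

n ≈ 2.89

I = a⁴/12 = 92.6⁴/12 = 6.127×10^6 mm⁴
I = 6.127×10^6 mm⁴ = 6.127×10^-6 m⁴
Effective length L_e = K·L = 2 × 6.70 = 13.40 m
P_cr = π²EI / L_e² = π² × 69.8×10⁹ × 6.127×10^-6 / 13.40² = 2.351×10^4 N
Factor of safety n = P_cr / P = 23.508 / 8.14 = 2.89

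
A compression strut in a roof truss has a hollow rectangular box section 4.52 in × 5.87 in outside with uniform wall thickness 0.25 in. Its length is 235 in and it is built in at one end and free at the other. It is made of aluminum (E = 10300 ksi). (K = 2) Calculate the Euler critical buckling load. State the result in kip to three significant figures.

P_cr ≈ 7.41 kip

Inner dimensions: h_i = 5.87 − 2×0.25 = 5.370 in, b_i = 4.52 − 2×0.25 = 4.020 in
Weak-axis I_min = (h_o·b_o³ − h_i·b_i³)/12 with b_o = 4.52, b_i = 4.020 in (shorter outer/inner sides).
I_min = (5.87×4.52³ − 5.370×4.020³)/12 = 16.10 in⁴
Effective length L_e = K·L = 2 × 235 = 470.0 in
P_cr = π²EI / L_e² = π² × 10300×10³ × 16.10 / 470.0² = 7.409×10^3 lb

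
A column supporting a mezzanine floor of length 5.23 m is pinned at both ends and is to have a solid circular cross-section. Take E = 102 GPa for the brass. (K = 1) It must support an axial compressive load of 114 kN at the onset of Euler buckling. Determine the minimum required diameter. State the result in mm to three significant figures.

L_e = K·L = 1 × 5.23 = 5.230 m
Required I = P_cr·L_e²/(π²E) = 1.140×10^5 × 5.230² / (π² × 1.02×10^11) = 3.097×10^-6 m⁴
I_req = 3.097×10^6 mm⁴
Solid circle: I = πd⁴/64  ⇒  d = (64I/π)^(1/4) = (64×3.097×10^6/π)^(1/4) = 89.1 mm

d ≈ 89.1 mm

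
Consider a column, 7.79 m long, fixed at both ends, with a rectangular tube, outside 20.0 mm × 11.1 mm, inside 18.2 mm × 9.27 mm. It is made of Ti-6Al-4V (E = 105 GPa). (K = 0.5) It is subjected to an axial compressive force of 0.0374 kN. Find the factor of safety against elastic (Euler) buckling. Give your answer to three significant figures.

n ≈ 1.96

Weak-axis I_min = (h_o·b_o³ − h_i·b_i³)/12 with b_o = 11.1, b_i = 9.270 mm (shorter outer/inner sides).
I_min = (20.0×11.1³ − 18.20×9.270³)/12 = 1.071×10^3 mm⁴
I = 1.071×10^3 mm⁴ = 1.071×10^-9 m⁴
Effective length L_e = K·L = 0.5 × 7.79 = 3.895 m
P_cr = π²EI / L_e² = π² × 105×10⁹ × 1.071×10^-9 / 3.895² = 73.17 N
Factor of safety n = P_cr / P = 0.073173 / 0.0374 = 1.96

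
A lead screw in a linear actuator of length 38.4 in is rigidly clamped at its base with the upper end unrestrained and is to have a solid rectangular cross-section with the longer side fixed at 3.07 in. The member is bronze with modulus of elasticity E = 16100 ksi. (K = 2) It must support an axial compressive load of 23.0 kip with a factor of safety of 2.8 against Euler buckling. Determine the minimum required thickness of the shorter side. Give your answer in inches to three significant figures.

b ≈ 2.11 in

Required P_cr = n·P = 2.8 × 23.0 = 64.40 kip
L_e = K·L = 2 × 38.4 = 76.80 in
Required I = P_cr·L_e²/(π²E) = 6.440×10^4 × 76.80² / (π² × 1.61×10^7) = 2.390 in⁴
Rectangle, weak axis: I_min = h·b³/12 with h = 3.07 in fixed  ⇒  b = (12I/h)^(1/3) = 2.11 in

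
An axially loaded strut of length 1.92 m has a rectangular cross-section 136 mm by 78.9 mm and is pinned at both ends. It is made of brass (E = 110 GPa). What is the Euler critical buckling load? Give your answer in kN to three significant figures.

Buckling occurs about the weak axis: I_min = h·b³/12 with b = 78.9 mm (the shorter side).
I_min = 136×78.9³/12 = 5.567×10^6 mm⁴
I = 5.567×10^6 mm⁴ = 5.567×10^-6 m⁴
Effective length L_e = K·L = 1 × 1.92 = 1.920 m
P_cr = π²EI / L_e² = π² × 110×10⁹ × 5.567×10^-6 / 1.920² = 1.639×10^6 N

P_cr ≈ 1640 kN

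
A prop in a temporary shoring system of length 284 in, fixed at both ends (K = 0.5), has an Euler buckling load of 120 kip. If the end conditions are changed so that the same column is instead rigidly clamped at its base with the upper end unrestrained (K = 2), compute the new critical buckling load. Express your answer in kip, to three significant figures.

P_cr ∝ 1/K², so P_cr,new = P_cr,old × (K_old/K_new)² = 120 × (0.5/2)²
= 120 × 0.06250 = 7.50 kip

P_cr ≈ 7.50 kip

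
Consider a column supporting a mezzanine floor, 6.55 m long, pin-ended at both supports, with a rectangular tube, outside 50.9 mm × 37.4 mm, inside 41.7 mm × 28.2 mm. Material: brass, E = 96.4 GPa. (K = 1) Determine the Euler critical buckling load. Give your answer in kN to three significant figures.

Weak-axis I_min = (h_o·b_o³ − h_i·b_i³)/12 with b_o = 37.4, b_i = 28.20 mm (shorter outer/inner sides).
I_min = (50.9×37.4³ − 41.70×28.20³)/12 = 1.440×10^5 mm⁴
I = 1.440×10^5 mm⁴ = 1.440×10^-7 m⁴
Effective length L_e = K·L = 1 × 6.55 = 6.550 m
P_cr = π²EI / L_e² = π² × 96.4×10⁹ × 1.440×10^-7 / 6.550² = 3.193×10^3 N

P_cr ≈ 3.19 kN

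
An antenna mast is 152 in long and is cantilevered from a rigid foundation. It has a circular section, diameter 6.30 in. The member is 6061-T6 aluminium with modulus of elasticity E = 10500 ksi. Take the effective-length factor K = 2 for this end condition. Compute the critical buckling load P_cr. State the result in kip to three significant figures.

P_cr ≈ 86.7 kip

I = πd⁴/64 = π×6.30⁴/64 = 77.33 in⁴
Effective length L_e = K·L = 2 × 152 = 304.0 in
P_cr = π²EI / L_e² = π² × 10500×10³ × 77.33 / 304.0² = 8.671×10^4 lb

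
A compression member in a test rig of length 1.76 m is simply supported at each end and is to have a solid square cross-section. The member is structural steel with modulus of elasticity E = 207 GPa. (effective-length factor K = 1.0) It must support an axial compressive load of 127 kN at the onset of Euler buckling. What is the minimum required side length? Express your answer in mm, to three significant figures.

a ≈ 39.0 mm

L_e = K·L = 1 × 1.76 = 1.760 m
Required I = P_cr·L_e²/(π²E) = 1.270×10^5 × 1.760² / (π² × 2.07×10^11) = 1.926×10^-7 m⁴
I_req = 1.926×10^5 mm⁴
Solid square: I = a⁴/12  ⇒  a = (12I)^(1/4) = (12×1.926×10^5)^(1/4) = 39.0 mm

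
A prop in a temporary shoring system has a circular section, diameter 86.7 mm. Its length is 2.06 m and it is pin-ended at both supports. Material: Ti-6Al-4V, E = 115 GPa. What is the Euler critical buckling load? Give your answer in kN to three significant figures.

I = πd⁴/64 = π×86.7⁴/64 = 2.774×10^6 mm⁴
I = 2.774×10^6 mm⁴ = 2.774×10^-6 m⁴
Effective length L_e = K·L = 1 × 2.06 = 2.060 m
P_cr = π²EI / L_e² = π² × 115×10⁹ × 2.774×10^-6 / 2.060² = 7.418×10^5 N

P_cr ≈ 742 kN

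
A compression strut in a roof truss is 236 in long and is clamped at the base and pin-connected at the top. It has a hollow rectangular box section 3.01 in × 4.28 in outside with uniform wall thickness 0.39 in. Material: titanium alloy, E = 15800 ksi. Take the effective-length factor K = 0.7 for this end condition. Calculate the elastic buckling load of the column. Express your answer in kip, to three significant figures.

Inner dimensions: h_i = 4.28 − 2×0.39 = 3.500 in, b_i = 3.01 − 2×0.39 = 2.230 in
Weak-axis I_min = (h_o·b_o³ − h_i·b_i³)/12 with b_o = 3.01, b_i = 2.230 in (shorter outer/inner sides).
I_min = (4.28×3.01³ − 3.500×2.230³)/12 = 6.492 in⁴
Effective length L_e = K·L = 0.7 × 236 = 165.2 in
P_cr = π²EI / L_e² = π² × 15800×10³ × 6.492 / 165.2² = 3.710×10^4 lb

P_cr ≈ 37.1 kip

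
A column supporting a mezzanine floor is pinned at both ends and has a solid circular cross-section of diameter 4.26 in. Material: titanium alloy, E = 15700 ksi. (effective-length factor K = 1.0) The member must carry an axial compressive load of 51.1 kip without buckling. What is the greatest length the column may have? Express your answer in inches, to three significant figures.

I = πd⁴/64 = π×4.26⁴/64 = 16.17 in⁴
At the buckling limit P_cr = P = 5.110×10^4 lb
From P_cr = π²EI/(K·L)²:  L = (1/K)·√(π²EI/P_cr) = (1/1)·√(π²×1.57×10^7×16.17/5.110×10^4)
L = 221 in

L_max ≈ 221 in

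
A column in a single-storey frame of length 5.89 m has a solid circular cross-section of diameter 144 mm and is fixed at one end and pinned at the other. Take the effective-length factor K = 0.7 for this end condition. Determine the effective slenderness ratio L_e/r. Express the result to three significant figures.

For a solid circle r = d/4 = 144/4 = 36.00 mm
L_e = K·L = 0.7 × 5.89 m = 4.123 m = 4123.0 mm
λ = L_e / r_min = 4123.0 / 36.00 = 115

λ ≈ 115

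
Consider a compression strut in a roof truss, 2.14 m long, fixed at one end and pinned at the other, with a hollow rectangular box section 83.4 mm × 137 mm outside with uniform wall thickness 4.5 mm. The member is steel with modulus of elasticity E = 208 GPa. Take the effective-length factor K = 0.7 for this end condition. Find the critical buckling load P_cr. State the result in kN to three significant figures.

P_cr ≈ 2040 kN

Inner dimensions: h_i = 137 − 2×4.5 = 128.0 mm, b_i = 83.4 − 2×4.5 = 74.40 mm
Weak-axis I_min = (h_o·b_o³ − h_i·b_i³)/12 with b_o = 83.4, b_i = 74.40 mm (shorter outer/inner sides).
I_min = (137×83.4³ − 128.0×74.40³)/12 = 2.230×10^6 mm⁴
I = 2.230×10^6 mm⁴ = 2.230×10^-6 m⁴
Effective length L_e = K·L = 0.7 × 2.14 = 1.498 m
P_cr = π²EI / L_e² = π² × 208×10⁹ × 2.230×10^-6 / 1.498² = 2.040×10^6 N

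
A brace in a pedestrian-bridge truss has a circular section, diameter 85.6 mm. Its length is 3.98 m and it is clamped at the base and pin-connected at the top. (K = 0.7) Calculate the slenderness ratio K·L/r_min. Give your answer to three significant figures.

For a solid circle r = d/4 = 85.6/4 = 21.40 mm
L_e = K·L = 0.7 × 3.98 m = 2.786 m = 2786.0 mm
λ = L_e / r_min = 2786.0 / 21.40 = 130

λ ≈ 130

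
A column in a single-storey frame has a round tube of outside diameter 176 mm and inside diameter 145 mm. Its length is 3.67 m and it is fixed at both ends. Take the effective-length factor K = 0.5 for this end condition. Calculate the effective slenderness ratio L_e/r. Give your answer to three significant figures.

d_o = 176 mm, d_i = 145 mm
I = π(d_o⁴ − d_i⁴)/64 = π(176⁴ − 145.0⁴)/64 = 2.540×10^7 mm⁴
A = 7.815×10^3 mm²;  r_min = √(I/A) = √(2.540×10^7/7.815×10^3) = 57.01 mm
L_e = K·L = 0.5 × 3.67 m = 1.835 m = 1835.0 mm
λ = L_e / r_min = 1835.0 / 57.01 = 32.2

λ ≈ 32.2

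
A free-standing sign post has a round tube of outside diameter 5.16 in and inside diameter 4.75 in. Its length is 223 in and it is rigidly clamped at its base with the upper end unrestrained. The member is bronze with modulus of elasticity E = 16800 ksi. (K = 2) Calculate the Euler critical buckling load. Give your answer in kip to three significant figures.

P_cr ≈ 8.18 kip

d_o = 5.16 in, d_i = 4.75 in
I = π(d_o⁴ − d_i⁴)/64 = π(5.16⁴ − 4.750⁴)/64 = 9.810 in⁴
Effective length L_e = K·L = 2 × 223 = 446.0 in
P_cr = π²EI / L_e² = π² × 16800×10³ × 9.810 / 446.0² = 8.178×10^3 lb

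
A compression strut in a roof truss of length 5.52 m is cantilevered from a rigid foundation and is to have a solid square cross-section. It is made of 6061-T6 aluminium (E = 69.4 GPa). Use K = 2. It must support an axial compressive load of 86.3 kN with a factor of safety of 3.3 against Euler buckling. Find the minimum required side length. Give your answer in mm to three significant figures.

a ≈ 157 mm

Required P_cr = n·P = 3.3 × 86.3 = 284.8 kN
L_e = K·L = 2 × 5.52 = 11.04 m
Required I = P_cr·L_e²/(π²E) = 2.848×10^5 × 11.04² / (π² × 6.94×10^10) = 5.068×10^-5 m⁴
I_req = 5.068×10^7 mm⁴
Solid square: I = a⁴/12  ⇒  a = (12I)^(1/4) = (12×5.068×10^7)^(1/4) = 157 mm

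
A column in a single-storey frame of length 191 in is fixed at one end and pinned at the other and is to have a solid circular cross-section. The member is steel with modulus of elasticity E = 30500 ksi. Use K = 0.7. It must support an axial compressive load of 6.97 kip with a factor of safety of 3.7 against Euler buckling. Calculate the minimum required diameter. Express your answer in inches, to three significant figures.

d ≈ 2.36 in

Required P_cr = n·P = 3.7 × 6.97 = 25.79 kip
L_e = K·L = 0.7 × 191 = 133.7 in
Required I = P_cr·L_e²/(π²E) = 2.579×10^4 × 133.7² / (π² × 3.05×10^7) = 1.531 in⁴
Solid circle: I = πd⁴/64  ⇒  d = (64I/π)^(1/4) = (64×1.531/π)^(1/4) = 2.36 in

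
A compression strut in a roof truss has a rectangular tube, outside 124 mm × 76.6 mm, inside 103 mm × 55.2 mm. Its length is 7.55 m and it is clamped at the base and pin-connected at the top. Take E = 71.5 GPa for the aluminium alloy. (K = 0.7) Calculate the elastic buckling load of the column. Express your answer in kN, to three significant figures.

P_cr ≈ 80.9 kN

Weak-axis I_min = (h_o·b_o³ − h_i·b_i³)/12 with b_o = 76.6, b_i = 55.20 mm (shorter outer/inner sides).
I_min = (124×76.6³ − 103.0×55.20³)/12 = 3.201×10^6 mm⁴
I = 3.201×10^6 mm⁴ = 3.201×10^-6 m⁴
Effective length L_e = K·L = 0.7 × 7.55 = 5.285 m
P_cr = π²EI / L_e² = π² × 71.5×10⁹ × 3.201×10^-6 / 5.285² = 8.086×10^4 N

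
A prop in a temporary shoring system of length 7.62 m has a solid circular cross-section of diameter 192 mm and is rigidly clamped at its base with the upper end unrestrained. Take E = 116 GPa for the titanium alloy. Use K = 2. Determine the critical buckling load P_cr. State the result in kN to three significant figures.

P_cr ≈ 329 kN

I = πd⁴/64 = π×192⁴/64 = 6.671×10^7 mm⁴
I = 6.671×10^7 mm⁴ = 6.671×10^-5 m⁴
Effective length L_e = K·L = 2 × 7.62 = 15.24 m
P_cr = π²EI / L_e² = π² × 116×10⁹ × 6.671×10^-5 / 15.24² = 3.288×10^5 N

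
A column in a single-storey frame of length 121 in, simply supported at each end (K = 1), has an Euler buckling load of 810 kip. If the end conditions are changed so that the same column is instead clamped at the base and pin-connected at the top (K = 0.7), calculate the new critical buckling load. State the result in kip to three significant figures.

P_cr ≈ 1650 kip

P_cr ∝ 1/K², so P_cr,new = P_cr,old × (K_old/K_new)² = 810 × (1/0.7)²
= 810 × 2.041 = 1650 kip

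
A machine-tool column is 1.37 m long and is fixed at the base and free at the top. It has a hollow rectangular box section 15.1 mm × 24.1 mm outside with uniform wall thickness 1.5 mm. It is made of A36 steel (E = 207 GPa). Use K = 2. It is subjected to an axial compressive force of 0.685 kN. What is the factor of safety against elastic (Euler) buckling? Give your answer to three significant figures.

Inner dimensions: h_i = 24.1 − 2×1.5 = 21.10 mm, b_i = 15.1 − 2×1.5 = 12.10 mm
Weak-axis I_min = (h_o·b_o³ − h_i·b_i³)/12 with b_o = 15.1, b_i = 12.10 mm (shorter outer/inner sides).
I_min = (24.1×15.1³ − 21.10×12.10³)/12 = 3.800×10^3 mm⁴
I = 3.800×10^3 mm⁴ = 3.800×10^-9 m⁴
Effective length L_e = K·L = 2 × 1.37 = 2.740 m
P_cr = π²EI / L_e² = π² × 207×10⁹ × 3.800×10^-9 / 2.740² = 1.034×10^3 N
Factor of safety n = P_cr / P = 1.0340 / 0.685 = 1.51

n ≈ 1.51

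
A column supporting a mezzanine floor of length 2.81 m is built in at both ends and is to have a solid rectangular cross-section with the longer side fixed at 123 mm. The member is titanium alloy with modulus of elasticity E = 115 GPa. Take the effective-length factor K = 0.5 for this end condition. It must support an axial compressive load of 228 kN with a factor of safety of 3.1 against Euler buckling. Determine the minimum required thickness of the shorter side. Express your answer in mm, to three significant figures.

b ≈ 49.3 mm

Required P_cr = n·P = 3.1 × 228 = 706.8 kN
L_e = K·L = 0.5 × 2.81 = 1.405 m
Required I = P_cr·L_e²/(π²E) = 7.068×10^5 × 1.405² / (π² × 1.15×10^11) = 1.229×10^-6 m⁴
I_req = 1.229×10^6 mm⁴
Rectangle, weak axis: I_min = h·b³/12 with h = 123 mm fixed  ⇒  b = (12I/h)^(1/3) = 49.3 mm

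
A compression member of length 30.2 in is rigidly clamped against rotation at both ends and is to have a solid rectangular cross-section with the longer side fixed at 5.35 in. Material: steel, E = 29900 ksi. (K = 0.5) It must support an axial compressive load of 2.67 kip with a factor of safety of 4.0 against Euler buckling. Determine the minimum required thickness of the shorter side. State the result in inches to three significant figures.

Required P_cr = n·P = 4.0 × 2.67 = 10.68 kip
L_e = K·L = 0.5 × 30.2 = 15.10 in
Required I = P_cr·L_e²/(π²E) = 1.068×10^4 × 15.10² / (π² × 2.99×10^7) = 8.252×10^-3 in⁴
Rectangle, weak axis: I_min = h·b³/12 with h = 5.35 in fixed  ⇒  b = (12I/h)^(1/3) = 0.265 in

b ≈ 0.265 in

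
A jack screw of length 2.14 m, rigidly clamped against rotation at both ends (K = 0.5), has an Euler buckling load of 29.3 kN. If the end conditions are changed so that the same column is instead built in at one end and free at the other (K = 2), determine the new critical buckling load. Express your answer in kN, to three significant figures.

P_cr ∝ 1/K², so P_cr,new = P_cr,old × (K_old/K_new)² = 29.3 × (0.5/2)²
= 29.3 × 0.06250 = 1.83 kN

P_cr ≈ 1.83 kN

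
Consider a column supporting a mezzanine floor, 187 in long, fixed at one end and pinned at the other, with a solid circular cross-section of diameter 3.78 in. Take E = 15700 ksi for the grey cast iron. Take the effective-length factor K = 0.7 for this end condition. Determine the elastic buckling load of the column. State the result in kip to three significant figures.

P_cr ≈ 90.6 kip

I = πd⁴/64 = π×3.78⁴/64 = 10.02 in⁴
Effective length L_e = K·L = 0.7 × 187 = 130.9 in
P_cr = π²EI / L_e² = π² × 15700×10³ × 10.02 / 130.9² = 9.063×10^4 lb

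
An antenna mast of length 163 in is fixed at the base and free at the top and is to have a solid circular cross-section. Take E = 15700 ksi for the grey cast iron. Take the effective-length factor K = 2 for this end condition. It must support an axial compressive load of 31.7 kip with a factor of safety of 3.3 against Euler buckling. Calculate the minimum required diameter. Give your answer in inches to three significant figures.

d ≈ 6.18 in

Required P_cr = n·P = 3.3 × 31.7 = 104.6 kip
L_e = K·L = 2 × 163 = 326.0 in
Required I = P_cr·L_e²/(π²E) = 1.046×10^5 × 326.0² / (π² × 1.57×10^7) = 71.75 in⁴
Solid circle: I = πd⁴/64  ⇒  d = (64I/π)^(1/4) = (64×71.75/π)^(1/4) = 6.18 in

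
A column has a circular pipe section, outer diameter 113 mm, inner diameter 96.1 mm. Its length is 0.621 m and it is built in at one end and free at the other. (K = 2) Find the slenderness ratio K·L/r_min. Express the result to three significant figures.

d_o = 113 mm, d_i = 96.1 mm
I = π(d_o⁴ − d_i⁴)/64 = π(113⁴ − 96.10⁴)/64 = 3.817×10^6 mm⁴
A = 2.775×10^3 mm²;  r_min = √(I/A) = √(3.817×10^6/2.775×10^3) = 37.08 mm
L_e = K·L = 2 × 0.621 m = 1.242 m = 1242.0 mm
λ = L_e / r_min = 1242.0 / 37.08 = 33.5

λ ≈ 33.5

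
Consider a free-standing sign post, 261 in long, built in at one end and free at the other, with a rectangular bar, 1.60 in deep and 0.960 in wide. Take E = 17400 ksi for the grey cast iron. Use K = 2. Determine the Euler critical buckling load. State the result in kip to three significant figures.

P_cr ≈ 0.0743 kip

Buckling occurs about the weak axis: I_min = h·b³/12 with b = 0.960 in (the shorter side).
I_min = 1.60×0.960³/12 = 0.1180 in⁴
Effective length L_e = K·L = 2 × 261 = 522.0 in
P_cr = π²EI / L_e² = π² × 17400×10³ × 0.1180 / 522.0² = 74.35 lb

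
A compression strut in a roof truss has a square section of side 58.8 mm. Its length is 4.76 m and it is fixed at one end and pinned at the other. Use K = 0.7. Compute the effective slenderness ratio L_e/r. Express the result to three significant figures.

λ ≈ 196

I = a⁴/12 = 58.8⁴/12 = 9.962×10^5 mm⁴
A = 3.457×10^3 mm²;  r_min = √(I/A) = √(9.962×10^5/3.457×10^3) = 16.97 mm
L_e = K·L = 0.7 × 4.76 m = 3.332 m = 3332.0 mm
λ = L_e / r_min = 3332.0 / 16.97 = 196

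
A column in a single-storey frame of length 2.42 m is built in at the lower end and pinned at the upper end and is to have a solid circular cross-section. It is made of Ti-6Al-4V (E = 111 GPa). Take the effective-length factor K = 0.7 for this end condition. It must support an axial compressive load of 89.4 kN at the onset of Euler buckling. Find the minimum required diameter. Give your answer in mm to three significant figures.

d ≈ 46.7 mm

L_e = K·L = 0.7 × 2.42 = 1.694 m
Required I = P_cr·L_e²/(π²E) = 8.940×10^4 × 1.694² / (π² × 1.11×10^11) = 2.342×10^-7 m⁴
I_req = 2.342×10^5 mm⁴
Solid circle: I = πd⁴/64  ⇒  d = (64I/π)^(1/4) = (64×2.342×10^5/π)^(1/4) = 46.7 mm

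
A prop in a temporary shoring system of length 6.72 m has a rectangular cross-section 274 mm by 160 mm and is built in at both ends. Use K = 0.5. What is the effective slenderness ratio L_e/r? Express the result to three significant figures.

λ ≈ 72.7

Buckling occurs about the weak axis: I_min = h·b³/12 with b = 160 mm (the shorter side).
I_min = 274×160³/12 = 9.353×10^7 mm⁴
A = 4.384×10^4 mm²;  r_min = √(I/A) = √(9.353×10^7/4.384×10^4) = 46.19 mm
L_e = K·L = 0.5 × 6.72 m = 3.360 m = 3360.0 mm
λ = L_e / r_min = 3360.0 / 46.19 = 72.7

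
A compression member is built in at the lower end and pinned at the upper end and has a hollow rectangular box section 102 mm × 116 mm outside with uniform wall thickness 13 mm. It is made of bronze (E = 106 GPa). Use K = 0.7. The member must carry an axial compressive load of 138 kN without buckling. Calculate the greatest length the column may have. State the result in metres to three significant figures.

Inner dimensions: h_i = 116 − 2×13 = 90.00 mm, b_i = 102 − 2×13 = 76.00 mm
Weak-axis I_min = (h_o·b_o³ − h_i·b_i³)/12 with b_o = 102, b_i = 76.00 mm (shorter outer/inner sides).
I_min = (116×102³ − 90.00×76.00³)/12 = 6.966×10^6 mm⁴
I = 6.966×10^-6 m⁴
At the buckling limit P_cr = P = 1.380×10^5 N
From P_cr = π²EI/(K·L)²:  L = (1/K)·√(π²EI/P_cr) = (1/0.7)·√(π²×1.06×10^11×6.966×10^-6/1.380×10^5)
L = 10.4 m

L_max ≈ 10.4 m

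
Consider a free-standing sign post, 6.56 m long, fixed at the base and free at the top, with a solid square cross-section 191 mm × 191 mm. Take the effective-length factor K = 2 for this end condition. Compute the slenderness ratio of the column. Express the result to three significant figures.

I = a⁴/12 = 191⁴/12 = 1.109×10^8 mm⁴
A = 3.648×10^4 mm²;  r_min = √(I/A) = √(1.109×10^8/3.648×10^4) = 55.14 mm
L_e = K·L = 2 × 6.56 m = 13.12 m = 13120 mm
λ = L_e / r_min = 13120 / 55.14 = 238

λ ≈ 238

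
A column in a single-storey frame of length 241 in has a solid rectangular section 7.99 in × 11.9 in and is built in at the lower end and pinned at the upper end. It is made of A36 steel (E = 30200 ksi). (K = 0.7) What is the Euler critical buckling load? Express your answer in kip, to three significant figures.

Buckling occurs about the weak axis: I_min = h·b³/12 with b = 7.99 in (the shorter side).
I_min = 11.9×7.99³/12 = 505.8 in⁴
Effective length L_e = K·L = 0.7 × 241 = 168.7 in
P_cr = π²EI / L_e² = π² × 30200×10³ × 505.8 / 168.7² = 5.298×10^6 lb

P_cr ≈ 5300 kip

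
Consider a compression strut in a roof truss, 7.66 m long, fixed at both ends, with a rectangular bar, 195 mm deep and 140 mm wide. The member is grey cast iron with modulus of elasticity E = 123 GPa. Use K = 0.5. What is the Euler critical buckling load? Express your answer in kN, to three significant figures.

P_cr ≈ 3690 kN

Buckling occurs about the weak axis: I_min = h·b³/12 with b = 140 mm (the shorter side).
I_min = 195×140³/12 = 4.459×10^7 mm⁴
I = 4.459×10^7 mm⁴ = 4.459×10^-5 m⁴
Effective length L_e = K·L = 0.5 × 7.66 = 3.830 m
P_cr = π²EI / L_e² = π² × 123×10⁹ × 4.459×10^-5 / 3.830² = 3.690×10^6 N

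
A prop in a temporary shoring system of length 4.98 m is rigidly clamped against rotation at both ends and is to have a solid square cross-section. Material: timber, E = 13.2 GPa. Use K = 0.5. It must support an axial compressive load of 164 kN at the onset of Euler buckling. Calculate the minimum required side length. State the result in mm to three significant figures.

L_e = K·L = 0.5 × 4.98 = 2.490 m
Required I = P_cr·L_e²/(π²E) = 1.640×10^5 × 2.490² / (π² × 1.32×10^10) = 7.805×10^-6 m⁴
I_req = 7.805×10^6 mm⁴
Solid square: I = a⁴/12  ⇒  a = (12I)^(1/4) = (12×7.805×10^6)^(1/4) = 98.4 mm

a ≈ 98.4 mm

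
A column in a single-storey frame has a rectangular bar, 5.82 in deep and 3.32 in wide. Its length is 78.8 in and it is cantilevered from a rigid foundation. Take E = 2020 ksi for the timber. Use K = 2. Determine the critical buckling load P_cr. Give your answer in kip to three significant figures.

P_cr ≈ 14.2 kip

Buckling occurs about the weak axis: I_min = h·b³/12 with b = 3.32 in (the shorter side).
I_min = 5.82×3.32³/12 = 17.75 in⁴
Effective length L_e = K·L = 2 × 78.8 = 157.6 in
P_cr = π²EI / L_e² = π² × 2020×10³ × 17.75 / 157.6² = 1.425×10^4 lb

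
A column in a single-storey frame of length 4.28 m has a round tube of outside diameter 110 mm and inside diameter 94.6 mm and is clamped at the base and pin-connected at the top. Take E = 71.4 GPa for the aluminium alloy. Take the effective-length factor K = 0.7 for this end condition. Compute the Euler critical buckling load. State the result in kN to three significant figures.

d_o = 110 mm, d_i = 94.6 mm
I = π(d_o⁴ − d_i⁴)/64 = π(110⁴ − 94.60⁴)/64 = 3.256×10^6 mm⁴
I = 3.256×10^6 mm⁴ = 3.256×10^-6 m⁴
Effective length L_e = K·L = 0.7 × 4.28 = 2.996 m
P_cr = π²EI / L_e² = π² × 71.4×10⁹ × 3.256×10^-6 / 2.996² = 2.556×10^5 N

P_cr ≈ 256 kN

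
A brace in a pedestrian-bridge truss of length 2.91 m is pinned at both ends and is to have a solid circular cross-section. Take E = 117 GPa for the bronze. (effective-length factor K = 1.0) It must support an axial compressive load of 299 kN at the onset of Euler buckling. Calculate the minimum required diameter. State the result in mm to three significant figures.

d ≈ 81.8 mm

L_e = K·L = 1 × 2.91 = 2.910 m
Required I = P_cr·L_e²/(π²E) = 2.990×10^5 × 2.910² / (π² × 1.17×10^11) = 2.193×10^-6 m⁴
I_req = 2.193×10^6 mm⁴
Solid circle: I = πd⁴/64  ⇒  d = (64I/π)^(1/4) = (64×2.193×10^6/π)^(1/4) = 81.8 mm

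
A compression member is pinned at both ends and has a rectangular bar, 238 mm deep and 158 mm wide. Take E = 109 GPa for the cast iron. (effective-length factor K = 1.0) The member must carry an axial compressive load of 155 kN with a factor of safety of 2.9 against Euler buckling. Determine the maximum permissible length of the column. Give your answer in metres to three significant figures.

L_max ≈ 13.7 m

Buckling occurs about the weak axis: I_min = h·b³/12 with b = 158 mm (the shorter side).
I_min = 238×158³/12 = 7.823×10^7 mm⁴
I = 7.823×10^-5 m⁴
Required critical load P_cr = n·P = 2.9 × 155 = 449.5 kN = 4.495×10^5 N
From P_cr = π²EI/(K·L)²:  L = (1/K)·√(π²EI/P_cr) = (1/1)·√(π²×1.09×10^11×7.823×10^-5/4.495×10^5)
L = 13.7 m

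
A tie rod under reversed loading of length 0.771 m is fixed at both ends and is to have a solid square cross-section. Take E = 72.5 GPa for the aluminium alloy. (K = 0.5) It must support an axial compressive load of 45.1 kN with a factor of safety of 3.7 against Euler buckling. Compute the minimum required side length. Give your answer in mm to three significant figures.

a ≈ 25.4 mm

Required P_cr = n·P = 3.7 × 45.1 = 166.9 kN
L_e = K·L = 0.5 × 0.771 = 0.3855 m
Required I = P_cr·L_e²/(π²E) = 1.669×10^5 × 0.3855² / (π² × 7.25×10^10) = 3.466×10^-8 m⁴
I_req = 3.466×10^4 mm⁴
Solid square: I = a⁴/12  ⇒  a = (12I)^(1/4) = (12×3.466×10^4)^(1/4) = 25.4 mm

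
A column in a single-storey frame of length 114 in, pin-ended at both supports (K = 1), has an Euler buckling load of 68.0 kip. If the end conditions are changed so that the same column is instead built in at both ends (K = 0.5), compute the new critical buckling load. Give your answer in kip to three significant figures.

P_cr ∝ 1/K², so P_cr,new = P_cr,old × (K_old/K_new)² = 68.0 × (1/0.5)²
= 68.0 × 4.000 = 272 kip

P_cr ≈ 272 kip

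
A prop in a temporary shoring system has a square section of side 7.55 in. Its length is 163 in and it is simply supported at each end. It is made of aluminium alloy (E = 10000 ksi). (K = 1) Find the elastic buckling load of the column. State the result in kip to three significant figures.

P_cr ≈ 1010 kip

I = a⁴/12 = 7.55⁴/12 = 270.8 in⁴
Effective length L_e = K·L = 1 × 163 = 163.0 in
P_cr = π²EI / L_e² = π² × 10000×10³ × 270.8 / 163.0² = 1.006×10^6 lb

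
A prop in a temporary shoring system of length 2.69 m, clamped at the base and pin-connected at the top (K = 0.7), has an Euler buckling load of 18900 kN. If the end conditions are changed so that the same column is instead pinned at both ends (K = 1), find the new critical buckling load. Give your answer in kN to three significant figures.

P_cr ≈ 9260 kN

P_cr ∝ 1/K², so P_cr,new = P_cr,old × (K_old/K_new)² = 18900 × (0.7/1)²
= 18900 × 0.4900 = 9260 kN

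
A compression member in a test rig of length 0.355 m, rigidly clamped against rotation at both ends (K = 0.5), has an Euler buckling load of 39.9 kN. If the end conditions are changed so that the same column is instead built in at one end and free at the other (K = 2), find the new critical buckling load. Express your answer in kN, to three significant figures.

P_cr ∝ 1/K², so P_cr,new = P_cr,old × (K_old/K_new)² = 39.9 × (0.5/2)²
= 39.9 × 0.06250 = 2.49 kN

P_cr ≈ 2.49 kN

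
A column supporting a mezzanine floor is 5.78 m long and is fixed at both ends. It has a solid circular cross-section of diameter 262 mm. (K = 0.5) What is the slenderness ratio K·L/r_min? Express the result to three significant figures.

λ ≈ 44.1

I = πd⁴/64 = π×262⁴/64 = 2.313×10^8 mm⁴
A = 5.391×10^4 mm²;  r_min = √(I/A) = √(2.313×10^8/5.391×10^4) = 65.50 mm
L_e = K·L = 0.5 × 5.78 m = 2.890 m = 2890.0 mm
λ = L_e / r_min = 2890.0 / 65.50 = 44.1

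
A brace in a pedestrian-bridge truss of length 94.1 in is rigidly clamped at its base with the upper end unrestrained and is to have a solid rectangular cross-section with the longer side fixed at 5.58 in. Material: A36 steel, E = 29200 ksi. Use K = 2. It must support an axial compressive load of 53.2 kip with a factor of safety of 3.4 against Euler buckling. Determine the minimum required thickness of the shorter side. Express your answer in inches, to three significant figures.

Required P_cr = n·P = 3.4 × 53.2 = 180.9 kip
L_e = K·L = 2 × 94.1 = 188.2 in
Required I = P_cr·L_e²/(π²E) = 1.809×10^5 × 188.2² / (π² × 2.92×10^7) = 22.23 in⁴
Rectangle, weak axis: I_min = h·b³/12 with h = 5.58 in fixed  ⇒  b = (12I/h)^(1/3) = 3.63 in

b ≈ 3.63 in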